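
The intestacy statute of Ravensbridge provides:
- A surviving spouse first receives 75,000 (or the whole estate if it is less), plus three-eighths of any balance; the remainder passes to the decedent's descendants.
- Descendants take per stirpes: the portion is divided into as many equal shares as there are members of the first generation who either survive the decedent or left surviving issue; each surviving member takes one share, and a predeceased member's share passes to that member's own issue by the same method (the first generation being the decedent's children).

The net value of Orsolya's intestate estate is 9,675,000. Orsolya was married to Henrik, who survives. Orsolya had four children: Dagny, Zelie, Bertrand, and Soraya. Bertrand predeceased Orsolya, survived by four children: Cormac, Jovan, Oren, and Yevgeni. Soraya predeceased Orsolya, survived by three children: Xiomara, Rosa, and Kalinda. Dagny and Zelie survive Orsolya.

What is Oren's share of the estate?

Henrik first takes 75,000, leaving a balance of 9,600,000. Henrik then takes three-eighths of the balance (3,600,000), for a total of 3,675,000. The remaining 6,000,000 passes to the descendants.
The descendants' portion (6,000,000) is divided into 4 shares of 1,500,000: Dagny and Zelie each take 1,500,000; Bertrand's 1,500,000 share passes to Bertrand's issue; Soraya's 1,500,000 share passes to Soraya's issue.
Bertrand's share (1,500,000) is divided into 4 shares of 375,000: Cormac, Jovan, Oren, and Yevgeni each take 375,000.
Soraya's share (1,500,000) is divided into 3 shares of 500,000: Xiomara, Rosa, and Kalinda each take 500,000.

Oren receives 375,000.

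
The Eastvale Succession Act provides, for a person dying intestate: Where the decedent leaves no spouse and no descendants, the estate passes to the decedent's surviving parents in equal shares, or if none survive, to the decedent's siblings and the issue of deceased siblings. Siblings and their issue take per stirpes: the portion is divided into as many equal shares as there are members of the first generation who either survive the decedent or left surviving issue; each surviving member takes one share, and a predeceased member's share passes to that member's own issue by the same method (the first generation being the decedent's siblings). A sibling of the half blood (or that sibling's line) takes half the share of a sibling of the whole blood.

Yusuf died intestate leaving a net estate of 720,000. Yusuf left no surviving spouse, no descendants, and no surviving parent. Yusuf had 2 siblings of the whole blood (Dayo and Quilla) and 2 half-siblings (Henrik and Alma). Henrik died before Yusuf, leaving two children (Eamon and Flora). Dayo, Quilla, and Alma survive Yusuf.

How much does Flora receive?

The entire 720,000 passes to the siblings and their issue.
Counting each half-blood sibling's line as half a unit, there are 3 units in 720,000, so one unit is 240,000. Whole-blood lines (Dayo and Quilla) take 240,000 each; half-blood lines (Henrik and Alma) take 120,000 each.
Henrik's share (120,000) is divided into 2 shares of 60,000: Eamon and Flora each take 60,000.

Flora receives 60,000.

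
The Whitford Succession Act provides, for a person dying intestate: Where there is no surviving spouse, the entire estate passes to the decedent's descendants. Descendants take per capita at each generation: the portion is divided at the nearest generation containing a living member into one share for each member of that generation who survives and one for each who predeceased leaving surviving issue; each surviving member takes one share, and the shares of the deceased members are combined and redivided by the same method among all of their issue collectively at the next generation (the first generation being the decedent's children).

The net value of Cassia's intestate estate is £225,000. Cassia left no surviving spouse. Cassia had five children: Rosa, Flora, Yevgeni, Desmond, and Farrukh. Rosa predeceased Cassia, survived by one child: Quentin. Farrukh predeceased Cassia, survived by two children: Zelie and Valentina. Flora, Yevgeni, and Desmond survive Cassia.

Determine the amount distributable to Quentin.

Quentin receives £30,000.

The entire £225,000 passes to the descendants.
That amount (£225,000) is divided at the children's generation into 5 shares of £45,000. Flora, Yevgeni, and Desmond each take £45,000. The 2 shares of the deceased (Rosa and Farrukh) are combined into a pool of £90,000.
That pool (£90,000) is divided at the grandchildren's generation equally among Quentin, Zelie, and Valentina: £30,000 each.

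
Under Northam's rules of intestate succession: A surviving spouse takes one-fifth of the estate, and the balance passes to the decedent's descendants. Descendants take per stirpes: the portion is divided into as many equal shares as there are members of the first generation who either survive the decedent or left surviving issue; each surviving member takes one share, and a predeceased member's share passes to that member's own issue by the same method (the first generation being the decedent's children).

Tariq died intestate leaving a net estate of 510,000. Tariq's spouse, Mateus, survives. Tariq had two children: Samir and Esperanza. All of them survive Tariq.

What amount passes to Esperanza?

Mateus takes one-fifth of 510,000 = 102,000. The remaining 408,000 passes to the descendants.
The descendants' portion (408,000) is divided into 2 shares of 204,000: Samir and Esperanza each take 204,000.

Esperanza receives 204,000.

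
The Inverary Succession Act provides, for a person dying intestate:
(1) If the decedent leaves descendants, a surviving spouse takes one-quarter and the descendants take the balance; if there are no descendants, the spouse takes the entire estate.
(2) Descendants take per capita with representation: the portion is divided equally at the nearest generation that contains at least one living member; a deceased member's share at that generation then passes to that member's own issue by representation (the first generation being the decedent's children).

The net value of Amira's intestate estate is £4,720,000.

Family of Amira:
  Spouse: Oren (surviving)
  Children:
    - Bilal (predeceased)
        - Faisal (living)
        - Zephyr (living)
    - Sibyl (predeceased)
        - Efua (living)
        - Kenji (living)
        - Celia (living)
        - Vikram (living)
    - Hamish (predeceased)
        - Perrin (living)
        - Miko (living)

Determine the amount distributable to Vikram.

Vikram receives £442,500.

Oren takes one-quarter of £4,720,000 = £1,180,000. The remaining £3,540,000 passes to the descendants.
No child survives, so the initial division is made at the grandchildren's generation.
The descendants' portion (£3,540,000) is divided into 8 shares of £442,500: Faisal, Zephyr, Efua, Kenji, Celia, Vikram, Perrin, and Miko each take £442,500.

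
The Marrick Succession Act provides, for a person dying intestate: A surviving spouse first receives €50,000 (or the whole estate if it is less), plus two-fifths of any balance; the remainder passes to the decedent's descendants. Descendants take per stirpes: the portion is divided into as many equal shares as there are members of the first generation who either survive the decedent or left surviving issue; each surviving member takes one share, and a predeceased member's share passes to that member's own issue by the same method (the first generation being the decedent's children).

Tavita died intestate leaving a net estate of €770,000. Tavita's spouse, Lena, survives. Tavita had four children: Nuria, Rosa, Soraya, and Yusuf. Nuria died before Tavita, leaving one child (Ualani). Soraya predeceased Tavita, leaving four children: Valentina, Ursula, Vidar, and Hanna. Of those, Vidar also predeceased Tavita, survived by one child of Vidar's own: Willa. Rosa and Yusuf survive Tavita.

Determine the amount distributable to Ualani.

Ualani receives €108,000.

Lena first takes €50,000, leaving a balance of €720,000. Lena then takes two-fifths of the balance (€288,000), for a total of €338,000. The remaining €432,000 passes to the descendants.
The descendants' portion (€432,000) is divided into 4 shares of €108,000: Rosa and Yusuf each take €108,000; Nuria's €108,000 share passes to Nuria's issue; Soraya's €108,000 share passes to Soraya's issue.
Nuria's share (€108,000) passes entirely to Ualani.
Soraya's share (€108,000) is divided into 4 shares of €27,000: Valentina, Ursula, and Hanna each take €27,000; Vidar's €27,000 share passes to Vidar's issue.
Vidar's share (€27,000) passes entirely to Willa.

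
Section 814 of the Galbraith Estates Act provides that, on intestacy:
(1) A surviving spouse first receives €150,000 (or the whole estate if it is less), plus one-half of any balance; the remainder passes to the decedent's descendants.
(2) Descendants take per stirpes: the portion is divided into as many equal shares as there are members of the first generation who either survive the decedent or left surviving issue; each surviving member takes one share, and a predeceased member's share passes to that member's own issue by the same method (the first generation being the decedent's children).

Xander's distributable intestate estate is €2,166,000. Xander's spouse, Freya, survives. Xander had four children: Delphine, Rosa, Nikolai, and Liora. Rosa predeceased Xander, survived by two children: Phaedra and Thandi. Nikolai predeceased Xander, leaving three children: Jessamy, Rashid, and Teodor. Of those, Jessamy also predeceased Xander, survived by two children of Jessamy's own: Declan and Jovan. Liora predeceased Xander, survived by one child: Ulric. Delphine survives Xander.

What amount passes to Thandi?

Freya first takes €150,000, leaving a balance of €2,016,000. Freya then takes one-half of the balance (€1,008,000), for a total of €1,158,000. The remaining €1,008,000 passes to the descendants.
The descendants' portion (€1,008,000) is divided into 4 shares of €252,000: Delphine takes €252,000; Rosa's €252,000 share passes to Rosa's issue; Nikolai's €252,000 share passes to Nikolai's issue; Liora's €252,000 share passes to Liora's issue.
Rosa's share (€252,000) is divided into 2 shares of €126,000: Phaedra and Thandi each take €126,000.
Nikolai's share (€252,000) is divided into 3 shares of €84,000: Rashid and Teodor each take €84,000; Jessamy's €84,000 share passes to Jessamy's issue.
Jessamy's share (€84,000) is divided into 2 shares of €42,000: Declan and Jovan each take €42,000.
Liora's share (€252,000) passes entirely to Ulric.

Thandi receives €126,000.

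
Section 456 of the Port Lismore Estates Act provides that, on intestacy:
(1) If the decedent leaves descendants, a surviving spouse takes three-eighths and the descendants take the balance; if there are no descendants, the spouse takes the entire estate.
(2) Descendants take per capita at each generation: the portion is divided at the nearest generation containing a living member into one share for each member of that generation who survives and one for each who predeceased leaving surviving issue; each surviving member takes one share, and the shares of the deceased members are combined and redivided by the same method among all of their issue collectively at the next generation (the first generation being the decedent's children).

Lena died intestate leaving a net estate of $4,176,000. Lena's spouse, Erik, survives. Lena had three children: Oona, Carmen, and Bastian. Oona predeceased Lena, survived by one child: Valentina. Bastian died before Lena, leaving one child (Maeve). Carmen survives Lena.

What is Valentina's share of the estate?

Erik takes three-eighths of $4,176,000 = $1,566,000. The remaining $2,610,000 passes to the descendants.
The descendants' portion ($2,610,000) is divided at the children's generation into 3 shares of $870,000. Carmen takes $870,000. The 2 shares of the deceased (Oona and Bastian) are combined into a pool of $1,740,000.
That pool ($1,740,000) is divided at the grandchildren's generation equally among Valentina and Maeve: $870,000 each.

Valentina receives $870,000.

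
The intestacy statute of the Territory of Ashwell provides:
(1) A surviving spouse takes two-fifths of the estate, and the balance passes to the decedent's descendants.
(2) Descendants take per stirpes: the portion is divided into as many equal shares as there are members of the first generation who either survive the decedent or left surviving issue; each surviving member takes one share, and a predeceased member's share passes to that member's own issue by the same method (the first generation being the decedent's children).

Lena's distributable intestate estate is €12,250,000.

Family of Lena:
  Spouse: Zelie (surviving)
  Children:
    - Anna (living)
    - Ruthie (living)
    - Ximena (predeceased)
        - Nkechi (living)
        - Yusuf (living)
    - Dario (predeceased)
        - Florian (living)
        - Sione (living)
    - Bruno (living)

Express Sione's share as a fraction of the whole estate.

Zelie takes two-fifths of €12,250,000 = €4,900,000. The remaining €7,350,000 passes to the descendants.
The descendants' portion (€7,350,000) is divided into 5 shares of €1,470,000: Anna, Ruthie, and Bruno each take €1,470,000; Ximena's €1,470,000 share passes to Ximena's issue; Dario's €1,470,000 share passes to Dario's issue.
Ximena's share (€1,470,000) is divided into 2 shares of €735,000: Nkechi and Yusuf each take €735,000.
Dario's share (€1,470,000) is divided into 2 shares of €735,000: Florian and Sione each take €735,000.

Sione receives 3/50 of the estate.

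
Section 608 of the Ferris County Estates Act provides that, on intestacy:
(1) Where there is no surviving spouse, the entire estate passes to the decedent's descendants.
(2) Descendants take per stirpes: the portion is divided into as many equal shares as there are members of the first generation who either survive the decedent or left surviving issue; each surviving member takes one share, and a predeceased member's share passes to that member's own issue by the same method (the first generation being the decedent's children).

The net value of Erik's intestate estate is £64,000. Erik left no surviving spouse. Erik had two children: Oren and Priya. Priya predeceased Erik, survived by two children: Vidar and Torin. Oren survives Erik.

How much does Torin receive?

Torin receives £16,000.

The entire £64,000 passes to the descendants.
That amount (£64,000) is divided into 2 shares of £32,000: Oren takes £32,000; Priya's £32,000 share passes to Priya's issue.
Priya's share (£32,000) is divided into 2 shares of £16,000: Vidar and Torin each take £16,000.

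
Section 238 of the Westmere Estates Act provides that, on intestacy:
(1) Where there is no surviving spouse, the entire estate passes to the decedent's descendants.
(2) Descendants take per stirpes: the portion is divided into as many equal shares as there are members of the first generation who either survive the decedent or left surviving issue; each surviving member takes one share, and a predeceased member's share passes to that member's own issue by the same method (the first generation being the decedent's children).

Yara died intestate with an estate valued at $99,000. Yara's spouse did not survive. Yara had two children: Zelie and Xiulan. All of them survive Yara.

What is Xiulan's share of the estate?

Xiulan receives $49,500.

The entire $99,000 passes to the descendants.
That amount ($99,000) is divided into 2 shares of $49,500: Zelie and Xiulan each take $49,500.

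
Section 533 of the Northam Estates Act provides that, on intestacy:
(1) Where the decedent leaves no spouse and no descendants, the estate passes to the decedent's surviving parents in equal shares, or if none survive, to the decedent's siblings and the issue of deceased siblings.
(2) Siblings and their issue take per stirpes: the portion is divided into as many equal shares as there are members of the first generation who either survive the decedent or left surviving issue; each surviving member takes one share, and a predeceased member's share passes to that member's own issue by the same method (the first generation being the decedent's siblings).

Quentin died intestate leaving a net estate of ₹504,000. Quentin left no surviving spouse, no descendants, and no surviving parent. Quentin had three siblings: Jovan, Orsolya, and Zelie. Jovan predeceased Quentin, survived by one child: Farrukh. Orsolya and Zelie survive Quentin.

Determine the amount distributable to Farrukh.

The entire ₹504,000 passes to the siblings and their issue.
That amount (₹504,000) is divided into 3 shares of ₹168,000: Orsolya and Zelie each take ₹168,000; Jovan's ₹168,000 share passes to Jovan's issue.
Jovan's share (₹168,000) passes entirely to Farrukh.

Farrukh receives ₹168,000.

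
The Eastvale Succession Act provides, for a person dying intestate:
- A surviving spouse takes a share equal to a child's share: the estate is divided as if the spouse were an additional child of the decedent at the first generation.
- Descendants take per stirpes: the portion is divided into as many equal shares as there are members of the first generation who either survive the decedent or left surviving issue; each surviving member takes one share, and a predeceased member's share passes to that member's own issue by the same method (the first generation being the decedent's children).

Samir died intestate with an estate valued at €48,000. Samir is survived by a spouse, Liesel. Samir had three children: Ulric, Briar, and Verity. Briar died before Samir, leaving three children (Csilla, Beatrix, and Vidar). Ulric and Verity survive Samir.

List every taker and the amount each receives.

The spouse counts as an additional share at the children's level, so there are 4 primary shares of €12,000. Liesel takes one such share (€12,000).
The children's combined portion (€36,000) is divided into 3 shares of €12,000: Ulric and Verity each take €12,000; Briar's €12,000 share passes to Briar's issue.
Briar's share (€12,000) is divided into 3 shares of €4,000: Csilla, Beatrix, and Vidar each take €4,000.

Liesel: €12,000; Ulric: €12,000; Csilla: €4,000; Beatrix: €4,000; Vidar: €4,000; Verity: €12,000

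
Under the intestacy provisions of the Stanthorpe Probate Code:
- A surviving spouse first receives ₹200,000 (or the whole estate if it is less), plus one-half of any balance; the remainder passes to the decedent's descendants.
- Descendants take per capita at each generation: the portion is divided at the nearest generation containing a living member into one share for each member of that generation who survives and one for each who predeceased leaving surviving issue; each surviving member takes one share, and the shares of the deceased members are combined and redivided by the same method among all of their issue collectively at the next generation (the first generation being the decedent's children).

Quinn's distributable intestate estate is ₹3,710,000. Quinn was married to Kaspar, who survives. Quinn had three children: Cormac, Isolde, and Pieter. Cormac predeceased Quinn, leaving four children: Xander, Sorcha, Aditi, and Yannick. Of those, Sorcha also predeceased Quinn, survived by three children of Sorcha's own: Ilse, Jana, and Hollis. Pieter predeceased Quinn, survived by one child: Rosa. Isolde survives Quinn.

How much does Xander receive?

Xander receives ₹234,000.

Kaspar first takes ₹200,000, leaving a balance of ₹3,510,000. Kaspar then takes one-half of the balance (₹1,755,000), for a total of ₹1,955,000. The remaining ₹1,755,000 passes to the descendants.
The descendants' portion (₹1,755,000) is divided at the children's generation into 3 shares of ₹585,000. Isolde takes ₹585,000. The 2 shares of the deceased (Cormac and Pieter) are combined into a pool of ₹1,170,000.
That pool (₹1,170,000) is divided at the grandchildren's generation into 5 shares of ₹234,000. Xander, Aditi, Yannick, and Rosa each take ₹234,000. The remaining share for the deceased Sorcha (₹234,000) is carried to the next generation.
That pool (₹234,000) is divided at the great-grandchildren's generation equally among Ilse, Jana, and Hollis: ₹78,000 each.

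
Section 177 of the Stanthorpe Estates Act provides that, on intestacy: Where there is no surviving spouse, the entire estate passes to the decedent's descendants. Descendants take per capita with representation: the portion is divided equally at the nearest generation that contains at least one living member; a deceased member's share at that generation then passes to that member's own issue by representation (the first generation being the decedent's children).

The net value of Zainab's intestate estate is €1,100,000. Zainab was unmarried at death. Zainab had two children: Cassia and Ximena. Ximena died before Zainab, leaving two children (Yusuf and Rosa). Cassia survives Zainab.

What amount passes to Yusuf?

The entire €1,100,000 passes to the descendants.
That amount (€1,100,000) is divided into 2 shares of €550,000: Cassia takes €550,000; Ximena's €550,000 share passes to Ximena's issue.
Ximena's share (€550,000) is divided into 2 shares of €275,000: Yusuf and Rosa each take €275,000.

Yusuf receives €275,000.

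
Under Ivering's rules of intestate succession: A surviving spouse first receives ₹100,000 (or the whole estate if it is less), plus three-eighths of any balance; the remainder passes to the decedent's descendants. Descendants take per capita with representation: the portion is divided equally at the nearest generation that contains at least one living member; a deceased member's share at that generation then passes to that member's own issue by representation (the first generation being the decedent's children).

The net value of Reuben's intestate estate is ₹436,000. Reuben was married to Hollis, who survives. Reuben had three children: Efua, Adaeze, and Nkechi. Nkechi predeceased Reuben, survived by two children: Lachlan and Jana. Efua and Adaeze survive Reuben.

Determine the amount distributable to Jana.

Hollis first takes ₹100,000, leaving a balance of ₹336,000. Hollis then takes three-eighths of the balance (₹126,000), for a total of ₹226,000. The remaining ₹210,000 passes to the descendants.
The descendants' portion (₹210,000) is divided into 3 shares of ₹70,000: Efua and Adaeze each take ₹70,000; Nkechi's ₹70,000 share passes to Nkechi's issue.
Nkechi's share (₹70,000) is divided into 2 shares of ₹35,000: Lachlan and Jana each take ₹35,000.

Jana receives ₹35,000.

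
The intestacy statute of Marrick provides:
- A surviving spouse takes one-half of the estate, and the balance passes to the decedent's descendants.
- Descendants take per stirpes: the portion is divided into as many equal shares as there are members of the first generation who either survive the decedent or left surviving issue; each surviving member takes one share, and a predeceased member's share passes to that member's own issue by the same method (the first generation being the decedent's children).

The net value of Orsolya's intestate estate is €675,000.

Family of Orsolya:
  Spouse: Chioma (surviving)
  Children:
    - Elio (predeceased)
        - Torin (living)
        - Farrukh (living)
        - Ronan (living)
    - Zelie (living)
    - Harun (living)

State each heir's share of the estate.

Chioma takes one-half of €675,000 = €337,500. The remaining €337,500 passes to the descendants.
The descendants' portion (€337,500) is divided into 3 shares of €112,500: Zelie and Harun each take €112,500; Elio's €112,500 share passes to Elio's issue.
Elio's share (€112,500) is divided into 3 shares of €37,500: Torin, Farrukh, and Ronan each take €37,500.

Chioma: €337,500; Torin: €37,500; Farrukh: €37,500; Ronan: €37,500; Zelie: €112,500; Harun: €112,500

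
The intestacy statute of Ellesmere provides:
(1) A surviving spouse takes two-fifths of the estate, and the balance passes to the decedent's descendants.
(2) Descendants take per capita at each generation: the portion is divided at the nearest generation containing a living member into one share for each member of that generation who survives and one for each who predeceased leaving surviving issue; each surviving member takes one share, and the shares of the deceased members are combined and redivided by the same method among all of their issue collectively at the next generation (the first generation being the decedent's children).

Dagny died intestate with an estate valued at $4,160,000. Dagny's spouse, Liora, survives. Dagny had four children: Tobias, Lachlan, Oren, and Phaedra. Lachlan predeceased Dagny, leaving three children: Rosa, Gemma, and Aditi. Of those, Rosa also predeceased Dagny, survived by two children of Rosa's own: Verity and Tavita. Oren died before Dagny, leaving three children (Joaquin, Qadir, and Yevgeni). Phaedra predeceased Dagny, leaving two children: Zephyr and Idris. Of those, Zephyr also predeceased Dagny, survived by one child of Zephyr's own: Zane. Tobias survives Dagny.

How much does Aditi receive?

Liora takes two-fifths of $4,160,000 = $1,664,000. The remaining $2,496,000 passes to the descendants.
The descendants' portion ($2,496,000) is divided at the children's generation into 4 shares of $624,000. Tobias takes $624,000. The 3 shares of the deceased (Lachlan, Oren, and Phaedra) are combined into a pool of $1,872,000.
That pool ($1,872,000) is divided at the grandchildren's generation into 8 shares of $234,000. Gemma, Aditi, Joaquin, Qadir, Yevgeni, and Idris each take $234,000. The 2 shares of the deceased (Rosa and Zephyr) are combined into a pool of $468,000.
That pool ($468,000) is divided at the great-grandchildren's generation equally among Verity, Tavita, and Zane: $156,000 each.

Aditi receives $234,000.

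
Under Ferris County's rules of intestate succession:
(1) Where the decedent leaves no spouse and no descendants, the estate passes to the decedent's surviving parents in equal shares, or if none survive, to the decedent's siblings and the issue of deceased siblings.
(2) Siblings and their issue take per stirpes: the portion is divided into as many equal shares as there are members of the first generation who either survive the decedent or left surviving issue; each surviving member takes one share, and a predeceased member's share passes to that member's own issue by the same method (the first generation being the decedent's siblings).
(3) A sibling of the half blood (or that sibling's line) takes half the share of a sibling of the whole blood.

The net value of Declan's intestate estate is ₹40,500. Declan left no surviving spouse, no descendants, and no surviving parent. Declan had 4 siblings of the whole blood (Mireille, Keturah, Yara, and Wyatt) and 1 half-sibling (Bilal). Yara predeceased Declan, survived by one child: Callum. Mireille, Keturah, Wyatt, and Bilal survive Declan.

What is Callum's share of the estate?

The entire ₹40,500 passes to the siblings and their issue.
Counting each half-blood sibling's line as half a unit, there are 9/2 units in ₹40,500, so one unit is ₹9,000. Whole-blood lines (Mireille, Keturah, Yara, and Wyatt) take ₹9,000 each; half-blood lines (Bilal) take ₹4,500 each.
Yara's share (₹9,000) passes entirely to Callum.

Callum receives ₹9,000.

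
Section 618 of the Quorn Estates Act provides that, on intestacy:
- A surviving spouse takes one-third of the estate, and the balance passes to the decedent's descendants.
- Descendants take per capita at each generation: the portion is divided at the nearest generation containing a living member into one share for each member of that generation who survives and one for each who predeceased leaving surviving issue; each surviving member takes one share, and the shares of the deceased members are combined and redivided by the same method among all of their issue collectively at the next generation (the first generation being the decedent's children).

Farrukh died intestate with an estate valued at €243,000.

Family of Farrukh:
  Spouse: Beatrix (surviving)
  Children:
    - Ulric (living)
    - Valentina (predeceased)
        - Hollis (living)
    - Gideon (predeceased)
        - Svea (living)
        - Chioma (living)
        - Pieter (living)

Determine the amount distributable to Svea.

Beatrix takes one-third of €243,000 = €81,000. The remaining €162,000 passes to the descendants.
The descendants' portion (€162,000) is divided at the children's generation into 3 shares of €54,000. Ulric takes €54,000. The 2 shares of the deceased (Valentina and Gideon) are combined into a pool of €108,000.
That pool (€108,000) is divided at the grandchildren's generation equally among Hollis, Svea, Chioma, and Pieter: €27,000 each.

Svea receives €27,000.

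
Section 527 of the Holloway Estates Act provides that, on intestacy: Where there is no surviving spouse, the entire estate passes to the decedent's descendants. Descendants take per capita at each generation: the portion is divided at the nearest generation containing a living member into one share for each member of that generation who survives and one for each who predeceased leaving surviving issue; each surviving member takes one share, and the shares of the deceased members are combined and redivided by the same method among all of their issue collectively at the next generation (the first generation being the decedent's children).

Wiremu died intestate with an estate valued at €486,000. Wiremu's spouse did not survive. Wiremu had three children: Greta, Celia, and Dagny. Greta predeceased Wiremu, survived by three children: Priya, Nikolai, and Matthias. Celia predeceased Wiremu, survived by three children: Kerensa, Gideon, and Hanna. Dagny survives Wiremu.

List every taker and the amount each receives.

The entire €486,000 passes to the descendants.
That amount (€486,000) is divided at the children's generation into 3 shares of €162,000. Dagny takes €162,000. The 2 shares of the deceased (Greta and Celia) are combined into a pool of €324,000.
That pool (€324,000) is divided at the grandchildren's generation equally among Priya, Nikolai, Matthias, Kerensa, Gideon, and Hanna: €54,000 each.

Priya: €54,000; Nikolai: €54,000; Matthias: €54,000; Kerensa: €54,000; Gideon: €54,000; Hanna: €54,000; Dagny: €162,000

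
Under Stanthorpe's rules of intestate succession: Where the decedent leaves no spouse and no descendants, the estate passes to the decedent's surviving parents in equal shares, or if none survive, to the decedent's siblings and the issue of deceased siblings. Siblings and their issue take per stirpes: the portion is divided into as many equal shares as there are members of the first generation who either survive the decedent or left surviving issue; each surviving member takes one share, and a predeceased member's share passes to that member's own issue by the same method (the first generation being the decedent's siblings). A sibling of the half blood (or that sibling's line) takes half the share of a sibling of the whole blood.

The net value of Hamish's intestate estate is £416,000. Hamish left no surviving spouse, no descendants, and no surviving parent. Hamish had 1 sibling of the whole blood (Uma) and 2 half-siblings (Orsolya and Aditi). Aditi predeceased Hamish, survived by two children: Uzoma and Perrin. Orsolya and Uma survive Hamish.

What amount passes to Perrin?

The entire £416,000 passes to the siblings and their issue.
Counting each half-blood sibling's line as half a unit, there are 2 units in £416,000, so one unit is £208,000. Whole-blood lines (Uma) take £208,000 each; half-blood lines (Orsolya and Aditi) take £104,000 each.
Aditi's share (£104,000) is divided into 2 shares of £52,000: Uzoma and Perrin each take £52,000.

Perrin receives £52,000.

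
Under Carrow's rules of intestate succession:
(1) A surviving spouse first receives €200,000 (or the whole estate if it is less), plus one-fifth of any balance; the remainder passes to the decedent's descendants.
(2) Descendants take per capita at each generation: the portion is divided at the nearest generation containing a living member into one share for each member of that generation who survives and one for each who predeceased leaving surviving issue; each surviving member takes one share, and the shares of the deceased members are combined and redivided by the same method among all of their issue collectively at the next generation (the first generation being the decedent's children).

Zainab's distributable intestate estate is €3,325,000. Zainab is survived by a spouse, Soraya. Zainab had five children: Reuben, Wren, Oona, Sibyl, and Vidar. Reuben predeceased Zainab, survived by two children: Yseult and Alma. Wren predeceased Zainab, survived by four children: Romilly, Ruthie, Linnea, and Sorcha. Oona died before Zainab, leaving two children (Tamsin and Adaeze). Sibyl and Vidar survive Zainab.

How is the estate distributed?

Soraya first takes €200,000, leaving a balance of €3,125,000. Soraya then takes one-fifth of the balance (€625,000), for a total of €825,000. The remaining €2,500,000 passes to the descendants.
The descendants' portion (€2,500,000) is divided at the children's generation into 5 shares of €500,000. Sibyl and Vidar each take €500,000. The 3 shares of the deceased (Reuben, Wren, and Oona) are combined into a pool of €1,500,000.
That pool (€1,500,000) is divided at the grandchildren's generation equally among Yseult, Alma, Romilly, Ruthie, Linnea, Sorcha, Tamsin, and Adaeze: €187,500 each.

Soraya: €825,000; Yseult: €187,500; Alma: €187,500; Romilly: €187,500; Ruthie: €187,500; Linnea: €187,500; Sorcha: €187,500; Tamsin: €187,500; Adaeze: €187,500; Sibyl: €500,000; Vidar: €500,000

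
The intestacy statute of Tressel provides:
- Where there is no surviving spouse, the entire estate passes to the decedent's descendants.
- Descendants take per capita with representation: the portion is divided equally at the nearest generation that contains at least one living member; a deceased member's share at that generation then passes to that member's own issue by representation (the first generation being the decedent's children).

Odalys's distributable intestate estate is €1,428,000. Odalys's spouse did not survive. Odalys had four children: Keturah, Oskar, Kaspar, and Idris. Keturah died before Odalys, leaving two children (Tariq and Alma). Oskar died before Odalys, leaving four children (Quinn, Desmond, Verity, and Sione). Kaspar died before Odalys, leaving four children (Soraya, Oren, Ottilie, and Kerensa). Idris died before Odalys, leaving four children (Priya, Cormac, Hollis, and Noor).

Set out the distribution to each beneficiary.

Tariq: €102,000; Alma: €102,000; Quinn: €102,000; Desmond: €102,000; Verity: €102,000; Sione: €102,000; Soraya: €102,000; Oren: €102,000; Ottilie: €102,000; Kerensa: €102,000; Priya: €102,000; Cormac: €102,000; Hollis: €102,000; Noor: €102,000

The entire €1,428,000 passes to the descendants.
No child survives, so the initial division is made at the grandchildren's generation.
That amount (€1,428,000) is divided into 14 shares of €102,000: Tariq, Alma, Quinn, Desmond, Verity, Sione, Soraya, Oren, Ottilie, Kerensa, Priya, Cormac, Hollis, and Noor each take €102,000.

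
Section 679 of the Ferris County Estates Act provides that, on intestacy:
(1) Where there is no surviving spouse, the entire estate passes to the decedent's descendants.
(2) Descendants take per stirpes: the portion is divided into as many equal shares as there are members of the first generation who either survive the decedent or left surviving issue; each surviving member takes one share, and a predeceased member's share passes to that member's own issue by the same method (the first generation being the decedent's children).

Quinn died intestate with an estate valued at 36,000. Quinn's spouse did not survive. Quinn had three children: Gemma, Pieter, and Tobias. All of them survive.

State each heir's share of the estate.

The entire 36,000 passes to the descendants.
That amount (36,000) is divided into 3 shares of 12,000: Gemma, Pieter, and Tobias each take 12,000.

Gemma: 12,000; Pieter: 12,000; Tobias: 12,000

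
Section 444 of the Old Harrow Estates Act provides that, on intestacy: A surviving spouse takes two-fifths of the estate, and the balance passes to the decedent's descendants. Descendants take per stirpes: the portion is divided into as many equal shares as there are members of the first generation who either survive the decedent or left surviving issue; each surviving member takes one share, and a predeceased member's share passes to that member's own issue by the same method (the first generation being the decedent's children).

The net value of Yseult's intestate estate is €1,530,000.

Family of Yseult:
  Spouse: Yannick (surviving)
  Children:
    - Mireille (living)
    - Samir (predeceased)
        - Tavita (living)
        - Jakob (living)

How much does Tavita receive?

Tavita receives €229,500.

Yannick takes two-fifths of €1,530,000 = €612,000. The remaining €918,000 passes to the descendants.
The descendants' portion (€918,000) is divided into 2 shares of €459,000: Mireille takes €459,000; Samir's €459,000 share passes to Samir's issue.
Samir's share (€459,000) is divided into 2 shares of €229,500: Tavita and Jakob each take €229,500.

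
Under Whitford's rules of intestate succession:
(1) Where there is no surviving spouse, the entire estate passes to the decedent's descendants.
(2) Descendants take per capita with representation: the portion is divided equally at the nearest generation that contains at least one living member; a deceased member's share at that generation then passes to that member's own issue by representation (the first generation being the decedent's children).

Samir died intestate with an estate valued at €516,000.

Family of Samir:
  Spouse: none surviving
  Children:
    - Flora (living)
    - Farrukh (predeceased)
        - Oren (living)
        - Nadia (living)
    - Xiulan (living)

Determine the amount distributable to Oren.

Oren receives €86,000.

The entire €516,000 passes to the descendants.
That amount (€516,000) is divided into 3 shares of €172,000: Flora and Xiulan each take €172,000; Farrukh's €172,000 share passes to Farrukh's issue.
Farrukh's share (€172,000) is divided into 2 shares of €86,000: Oren and Nadia each take €86,000.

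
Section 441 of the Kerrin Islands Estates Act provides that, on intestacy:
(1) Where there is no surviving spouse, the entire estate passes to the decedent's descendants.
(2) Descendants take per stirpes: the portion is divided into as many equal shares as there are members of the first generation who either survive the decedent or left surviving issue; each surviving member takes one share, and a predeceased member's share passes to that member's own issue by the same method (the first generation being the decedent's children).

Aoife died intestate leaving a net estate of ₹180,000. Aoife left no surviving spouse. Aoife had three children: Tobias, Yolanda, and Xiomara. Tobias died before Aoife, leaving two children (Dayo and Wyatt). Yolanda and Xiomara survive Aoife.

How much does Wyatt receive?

The entire ₹180,000 passes to the descendants.
That amount (₹180,000) is divided into 3 shares of ₹60,000: Yolanda and Xiomara each take ₹60,000; Tobias's ₹60,000 share passes to Tobias's issue.
Tobias's share (₹60,000) is divided into 2 shares of ₹30,000: Dayo and Wyatt each take ₹30,000.

Wyatt receives ₹30,000.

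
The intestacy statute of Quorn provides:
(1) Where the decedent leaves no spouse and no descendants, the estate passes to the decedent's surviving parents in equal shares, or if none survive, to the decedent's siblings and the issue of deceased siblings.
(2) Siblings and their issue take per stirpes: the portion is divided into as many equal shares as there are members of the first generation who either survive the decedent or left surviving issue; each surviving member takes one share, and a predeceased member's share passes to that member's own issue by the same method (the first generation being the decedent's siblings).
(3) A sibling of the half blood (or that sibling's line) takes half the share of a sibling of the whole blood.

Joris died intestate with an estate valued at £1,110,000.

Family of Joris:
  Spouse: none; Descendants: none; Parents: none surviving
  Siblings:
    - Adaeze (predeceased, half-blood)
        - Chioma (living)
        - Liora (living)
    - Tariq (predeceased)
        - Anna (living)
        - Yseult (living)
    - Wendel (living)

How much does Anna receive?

The entire £1,110,000 passes to the siblings and their issue.
Counting each half-blood sibling's line as half a unit, there are 5/2 units in £1,110,000, so one unit is £444,000. Whole-blood lines (Tariq and Wendel) take £444,000 each; half-blood lines (Adaeze) take £222,000 each.
Adaeze's share (£222,000) is divided into 2 shares of £111,000: Chioma and Liora each take £111,000.
Tariq's share (£444,000) is divided into 2 shares of £222,000: Anna and Yseult each take £222,000.

Anna receives £222,000.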